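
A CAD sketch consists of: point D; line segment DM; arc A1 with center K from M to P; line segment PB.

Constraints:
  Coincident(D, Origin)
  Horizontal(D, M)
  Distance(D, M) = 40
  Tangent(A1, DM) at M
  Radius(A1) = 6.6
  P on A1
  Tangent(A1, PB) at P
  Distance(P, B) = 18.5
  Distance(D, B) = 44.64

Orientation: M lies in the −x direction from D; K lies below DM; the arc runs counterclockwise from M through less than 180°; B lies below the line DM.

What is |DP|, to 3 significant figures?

46.8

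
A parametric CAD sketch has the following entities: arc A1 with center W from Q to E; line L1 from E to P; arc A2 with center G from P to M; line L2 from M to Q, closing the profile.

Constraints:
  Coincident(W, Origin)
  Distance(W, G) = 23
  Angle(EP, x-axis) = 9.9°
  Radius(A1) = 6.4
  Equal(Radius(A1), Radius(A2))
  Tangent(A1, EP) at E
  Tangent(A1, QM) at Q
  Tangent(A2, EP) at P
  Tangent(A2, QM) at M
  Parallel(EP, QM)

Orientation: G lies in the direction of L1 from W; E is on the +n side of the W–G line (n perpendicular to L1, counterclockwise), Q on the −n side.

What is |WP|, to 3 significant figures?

23.9

The slot axis is L1's direction at 9.9°, so u = (cos 9.9°, sin 9.9°) = (0.985, 0.172) and n = (−sin 9.9°, cos 9.9°) = (-0.172, 0.985). W is at the origin and G lies 23.0 along u from W, so G = 23.0·u = (22.7, 3.95). Tangency of A1 to both parallel lines with radius 6.4 puts E and Q at W ± 6.4·n: E = (-1.10, 6.30), Q = (1.10, -6.30). Equal radii place P and M the same way about G: P = G + 6.4·n = (21.6, 10.3), M = G − 6.4·n = (23.8, -2.35). Then |WP| = |P − W| = 23.9.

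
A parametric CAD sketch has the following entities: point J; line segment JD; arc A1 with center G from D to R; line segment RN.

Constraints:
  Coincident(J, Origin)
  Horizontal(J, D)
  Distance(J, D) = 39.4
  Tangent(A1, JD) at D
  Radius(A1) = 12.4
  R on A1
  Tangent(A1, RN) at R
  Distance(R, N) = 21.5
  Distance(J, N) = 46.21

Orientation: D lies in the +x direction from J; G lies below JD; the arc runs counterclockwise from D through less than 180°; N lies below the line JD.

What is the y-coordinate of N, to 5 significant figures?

-35.298

J is at the origin; JD is horizontal with |JD| = 39.4 and D on the +x side, so D = (39.400, 0.0000). Tangency of A1 to JD means the radius GD is perpendicular to JD, so G = D + (0, -12.4) = (39.400, -12.400). Since GR ⟂ RN (tangency), |GN| = √(12.4² + 21.5²) = 24.820 regardless of where R sits on A1. So N lies on both circle(J, 46.21) and circle(G, 24.820); the below-JD intersection is N = (29.824, -35.298). R is the foot of the tangent from N: R = (27.100, -13.971).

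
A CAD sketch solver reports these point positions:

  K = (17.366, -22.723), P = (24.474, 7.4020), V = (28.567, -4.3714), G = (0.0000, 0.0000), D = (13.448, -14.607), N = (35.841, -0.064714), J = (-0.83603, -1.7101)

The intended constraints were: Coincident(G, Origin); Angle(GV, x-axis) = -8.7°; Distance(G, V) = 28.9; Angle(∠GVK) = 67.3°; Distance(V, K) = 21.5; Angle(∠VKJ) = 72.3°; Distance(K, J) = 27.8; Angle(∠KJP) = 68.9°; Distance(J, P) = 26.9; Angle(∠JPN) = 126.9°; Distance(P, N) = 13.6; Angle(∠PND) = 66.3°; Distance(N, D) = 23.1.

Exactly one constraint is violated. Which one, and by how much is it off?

Distance(N, D) = 23.1 — off by 3.60.

G = (0.00, 0.00) ✓; GV at -8.700° ✓; |GV| = 28.90 ✓; ∠GVK = 67.30° ✓; |VK| = 21.50 ✓; ∠VKJ = 72.30° ✓; |KJ| = 27.80 ✓; ∠KJP = 68.90° ✓; |JP| = 26.90 ✓; ∠JPN = 126.9° ✓; |PN| = 13.60 ✓; ∠PND = 66.30° ✓; |ND| = 26.70 ✗.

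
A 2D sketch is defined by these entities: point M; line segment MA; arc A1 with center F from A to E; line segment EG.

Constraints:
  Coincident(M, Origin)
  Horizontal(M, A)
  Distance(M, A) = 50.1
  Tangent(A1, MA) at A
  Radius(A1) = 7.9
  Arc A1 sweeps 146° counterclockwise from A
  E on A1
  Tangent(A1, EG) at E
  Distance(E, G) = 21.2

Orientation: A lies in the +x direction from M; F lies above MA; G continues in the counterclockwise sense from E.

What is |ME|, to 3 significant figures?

56.4

M is at the origin; MA is horizontal with |MA| = 50.1 and A on the +x side, so A = (50.1, 0.00). A1 meets MA tangentially, so FA is at right angles to MA, so F = A + (0, 7.9) = (50.1, 7.90). On A1, A sits at bearing -90° from F; a 146° counterclockwise sweep puts E at bearing 56°, so E = F + 7.9·(cos 56°, sin 56°) = (54.5, 14.4). Then |ME| = |E − M| = 56.4.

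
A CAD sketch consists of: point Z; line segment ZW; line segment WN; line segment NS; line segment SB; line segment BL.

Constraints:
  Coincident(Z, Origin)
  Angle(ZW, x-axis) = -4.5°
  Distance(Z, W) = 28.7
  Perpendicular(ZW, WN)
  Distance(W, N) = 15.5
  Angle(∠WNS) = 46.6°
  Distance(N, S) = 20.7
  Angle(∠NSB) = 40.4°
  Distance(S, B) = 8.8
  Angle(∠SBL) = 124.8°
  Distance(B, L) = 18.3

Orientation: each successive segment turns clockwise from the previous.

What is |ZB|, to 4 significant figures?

22.52

∠WNS = 46.6° gives NS at 132.1° from the x-axis; with |NS| = 20.7, S = (13.52, -2.345). ∠NSB = 40.4° gives SB at -7.500° from the x-axis; with |SB| = 8.8, B = (22.24, -3.494). Then |ZB| = |B − Z| = 22.52.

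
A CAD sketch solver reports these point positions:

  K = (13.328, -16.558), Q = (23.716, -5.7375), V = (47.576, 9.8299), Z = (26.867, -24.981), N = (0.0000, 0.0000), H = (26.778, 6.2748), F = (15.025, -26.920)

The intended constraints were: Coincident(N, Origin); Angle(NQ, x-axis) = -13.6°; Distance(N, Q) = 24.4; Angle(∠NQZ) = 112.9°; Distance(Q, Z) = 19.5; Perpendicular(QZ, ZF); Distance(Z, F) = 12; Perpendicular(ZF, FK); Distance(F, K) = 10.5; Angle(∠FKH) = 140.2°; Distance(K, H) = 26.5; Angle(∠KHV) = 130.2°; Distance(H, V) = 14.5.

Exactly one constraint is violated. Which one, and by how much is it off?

Distance(H, V) = 14.5 — off by 6.60.

N = (0.00, 0.00) ✓; NQ at -13.60° ✓; |NQ| = 24.40 ✓; ∠NQZ = 112.9° ✓; |QZ| = 19.50 ✓; ∠(QZ, ZF) = 90.00° ✓; |ZF| = 12.00 ✓; ∠(ZF, FK) = 90.00° ✓; |FK| = 10.50 ✓; ∠FKH = 140.2° ✓; |KH| = 26.50 ✓; ∠KHV = 130.2° ✓; |HV| = 21.10 ✗.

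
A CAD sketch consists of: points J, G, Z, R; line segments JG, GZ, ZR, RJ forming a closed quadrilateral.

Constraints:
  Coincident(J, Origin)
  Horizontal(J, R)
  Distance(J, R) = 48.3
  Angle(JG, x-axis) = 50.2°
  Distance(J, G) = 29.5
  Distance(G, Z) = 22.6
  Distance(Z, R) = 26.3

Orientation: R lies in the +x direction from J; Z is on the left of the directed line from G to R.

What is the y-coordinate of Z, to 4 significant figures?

25.36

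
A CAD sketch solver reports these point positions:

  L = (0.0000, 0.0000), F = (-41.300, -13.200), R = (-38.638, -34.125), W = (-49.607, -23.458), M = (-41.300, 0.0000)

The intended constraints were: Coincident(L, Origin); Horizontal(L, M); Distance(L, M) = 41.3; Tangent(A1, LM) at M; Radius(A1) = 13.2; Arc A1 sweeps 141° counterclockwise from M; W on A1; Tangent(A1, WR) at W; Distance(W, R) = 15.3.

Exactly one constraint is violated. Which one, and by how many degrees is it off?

Tangent(A1, WR) at W — off by 5.20°.

L = (0.00, 0.00) ✓; L.y = 0.00, M.y = 0.00 ✓; |LM| = 41.30 ✓; ∠(FM, ML) = 90.00° ✓; |FM| = 13.20 ✓; bearing(F→W) − bearing(F→M) = 141.0° ✓; |FW| = 13.20 ✓; ∠(FW, WR) = 95.20° ✗; |WR| = 15.30 ✓.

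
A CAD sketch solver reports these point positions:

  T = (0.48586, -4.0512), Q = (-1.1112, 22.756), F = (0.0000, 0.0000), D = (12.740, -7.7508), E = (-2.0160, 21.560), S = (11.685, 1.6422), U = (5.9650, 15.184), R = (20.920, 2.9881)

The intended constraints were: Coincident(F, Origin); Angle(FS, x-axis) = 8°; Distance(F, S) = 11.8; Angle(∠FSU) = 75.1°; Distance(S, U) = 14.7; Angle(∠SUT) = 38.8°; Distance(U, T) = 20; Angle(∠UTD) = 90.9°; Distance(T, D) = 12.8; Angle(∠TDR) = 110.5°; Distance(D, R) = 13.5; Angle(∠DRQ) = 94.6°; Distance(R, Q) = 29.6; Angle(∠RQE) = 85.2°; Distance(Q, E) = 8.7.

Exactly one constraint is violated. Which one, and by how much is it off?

Distance(Q, E) = 8.7 — off by 7.20.

F = (0.00, 0.00) ✓; FS at 8.000° ✓; |FS| = 11.80 ✓; ∠FSU = 75.10° ✓; |SU| = 14.70 ✓; ∠SUT = 38.80° ✓; |UT| = 20.00 ✓; ∠UTD = 90.90° ✓; |TD| = 12.80 ✓; ∠TDR = 110.5° ✓; |DR| = 13.50 ✓; ∠DRQ = 94.60° ✓; |RQ| = 29.60 ✓; ∠RQE = 85.21° ✓; |QE| = 1.500 ✗.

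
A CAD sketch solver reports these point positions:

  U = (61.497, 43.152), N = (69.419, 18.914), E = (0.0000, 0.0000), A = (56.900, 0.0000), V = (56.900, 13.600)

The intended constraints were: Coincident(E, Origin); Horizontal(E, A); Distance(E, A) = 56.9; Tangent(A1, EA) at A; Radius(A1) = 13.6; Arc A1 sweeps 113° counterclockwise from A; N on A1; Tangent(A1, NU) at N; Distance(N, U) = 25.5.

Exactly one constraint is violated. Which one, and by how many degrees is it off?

Tangent(A1, NU) at N — off by 4.90°.

E = (0.00, 0.00) ✓; E.y = 0.00, A.y = 0.00 ✓; |EA| = 56.90 ✓; ∠(VA, AE) = 90.00° ✓; |VA| = 13.60 ✓; bearing(V→N) − bearing(V→A) = 113.0° ✓; |VN| = 13.60 ✓; ∠(VN, NU) = 94.90° ✗; |NU| = 25.50 ✓.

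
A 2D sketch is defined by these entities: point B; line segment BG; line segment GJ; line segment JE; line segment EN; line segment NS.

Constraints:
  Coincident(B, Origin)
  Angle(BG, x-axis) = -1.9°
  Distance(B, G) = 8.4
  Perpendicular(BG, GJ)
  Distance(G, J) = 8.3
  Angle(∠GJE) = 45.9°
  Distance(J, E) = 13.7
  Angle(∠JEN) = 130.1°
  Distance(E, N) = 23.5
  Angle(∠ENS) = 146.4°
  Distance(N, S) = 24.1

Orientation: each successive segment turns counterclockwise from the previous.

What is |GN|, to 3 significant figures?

26.0

∠GJE = 45.9° gives JE at -138° from the x-axis; with |JE| = 13.7, E = (-1.48, -1.19). ∠JEN = 130.1° gives EN at -87.9° from the x-axis; with |EN| = 23.5, N = (-0.617, -24.7). Then |GN| = |N − G| = 26.0.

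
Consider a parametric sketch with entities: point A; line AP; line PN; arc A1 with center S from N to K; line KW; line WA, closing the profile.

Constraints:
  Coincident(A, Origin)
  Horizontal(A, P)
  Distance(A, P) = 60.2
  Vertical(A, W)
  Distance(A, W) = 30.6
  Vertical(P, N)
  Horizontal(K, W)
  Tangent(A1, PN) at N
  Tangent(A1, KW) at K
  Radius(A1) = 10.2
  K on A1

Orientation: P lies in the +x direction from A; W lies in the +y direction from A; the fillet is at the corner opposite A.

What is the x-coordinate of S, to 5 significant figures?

50.000

AW is vertical with |AW| = 30.6 and W on the +y side, so W = (0.0000, 30.600). The virtual corner opposite A is at (60.200, 30.600). The tangent condition forces SN to be normal to PN and the tangent condition forces SK to be normal to KW, with radius 10.2, so the center S sits 10.2 in from both sides at S = (50.000, 20.400). So S.x = 50.000.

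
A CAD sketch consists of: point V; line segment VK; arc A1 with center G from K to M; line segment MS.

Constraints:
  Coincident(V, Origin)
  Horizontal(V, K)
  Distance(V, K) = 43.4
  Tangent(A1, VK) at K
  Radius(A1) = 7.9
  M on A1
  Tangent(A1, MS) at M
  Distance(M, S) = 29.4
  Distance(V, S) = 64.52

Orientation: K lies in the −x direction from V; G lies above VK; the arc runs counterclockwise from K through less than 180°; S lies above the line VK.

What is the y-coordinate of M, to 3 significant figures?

12.3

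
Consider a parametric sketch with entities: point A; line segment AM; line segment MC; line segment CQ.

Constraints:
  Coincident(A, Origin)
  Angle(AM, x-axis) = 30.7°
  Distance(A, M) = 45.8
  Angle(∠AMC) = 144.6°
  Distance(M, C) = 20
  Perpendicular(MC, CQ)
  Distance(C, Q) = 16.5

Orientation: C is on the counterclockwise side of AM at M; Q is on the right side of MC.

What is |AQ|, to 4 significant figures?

71.68

∠AMC = 144.6°, so MC runs at 30.7° + (180° − 144.6°) = 66.10° from the x-axis; with |MC| = 20.0, C = M + 20.0·(cos 66.10°, sin 66.10°) = (47.48, 41.67). The perpendicularity gives CQ at right angles to MC; with |CQ| = 16.5 on the right of MC, Q = C + 16.5·(0.9143, -0.4051) = (62.57, 34.98). Then |AQ| = |Q − A| = 71.68.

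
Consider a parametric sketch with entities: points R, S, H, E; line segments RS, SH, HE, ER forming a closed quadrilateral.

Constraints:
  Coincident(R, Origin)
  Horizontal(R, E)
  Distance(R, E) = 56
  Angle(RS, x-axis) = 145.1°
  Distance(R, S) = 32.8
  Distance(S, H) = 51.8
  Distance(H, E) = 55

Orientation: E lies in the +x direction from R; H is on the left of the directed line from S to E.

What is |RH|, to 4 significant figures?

45.80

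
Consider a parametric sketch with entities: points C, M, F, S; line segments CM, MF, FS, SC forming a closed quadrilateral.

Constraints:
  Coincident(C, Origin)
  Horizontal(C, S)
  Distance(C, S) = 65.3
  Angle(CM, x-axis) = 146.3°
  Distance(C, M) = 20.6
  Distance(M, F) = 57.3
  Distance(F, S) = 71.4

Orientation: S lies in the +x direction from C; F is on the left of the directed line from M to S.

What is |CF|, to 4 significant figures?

58.62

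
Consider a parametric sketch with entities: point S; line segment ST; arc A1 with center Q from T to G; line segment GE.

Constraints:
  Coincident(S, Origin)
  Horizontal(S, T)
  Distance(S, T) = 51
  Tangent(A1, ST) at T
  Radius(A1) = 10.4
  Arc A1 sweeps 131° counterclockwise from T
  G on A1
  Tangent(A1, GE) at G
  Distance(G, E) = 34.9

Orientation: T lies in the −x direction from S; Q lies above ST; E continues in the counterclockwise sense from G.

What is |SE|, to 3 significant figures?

79.1

S is at the origin; S and T share the same y with |ST| = 51.0 and T on the −x side, so T = (-51.0, 0.00). Tangency of A1 to ST means the radius QT is perpendicular to ST, so Q = T + (0, 10.4) = (-51.0, 10.4). On A1, T sits at bearing -90° from Q; a 131° counterclockwise sweep puts G at bearing 41°, so G = Q + 10.4·(cos 41°, sin 41°) = (-43.2, 17.2). A1 meets GE tangentially, so QG is at right angles to GE, so GE runs along (−sin 41°, cos 41°); with |GE| = 34.9, E = (-66.0, 43.6). Then |SE| = |E − S| = 79.1.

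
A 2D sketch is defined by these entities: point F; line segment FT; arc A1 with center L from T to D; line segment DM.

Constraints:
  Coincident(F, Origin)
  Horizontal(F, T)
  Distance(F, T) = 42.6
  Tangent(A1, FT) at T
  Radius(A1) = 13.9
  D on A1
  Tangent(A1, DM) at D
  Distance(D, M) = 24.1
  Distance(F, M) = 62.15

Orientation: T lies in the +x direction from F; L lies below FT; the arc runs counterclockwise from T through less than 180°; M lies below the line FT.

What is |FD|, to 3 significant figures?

38.7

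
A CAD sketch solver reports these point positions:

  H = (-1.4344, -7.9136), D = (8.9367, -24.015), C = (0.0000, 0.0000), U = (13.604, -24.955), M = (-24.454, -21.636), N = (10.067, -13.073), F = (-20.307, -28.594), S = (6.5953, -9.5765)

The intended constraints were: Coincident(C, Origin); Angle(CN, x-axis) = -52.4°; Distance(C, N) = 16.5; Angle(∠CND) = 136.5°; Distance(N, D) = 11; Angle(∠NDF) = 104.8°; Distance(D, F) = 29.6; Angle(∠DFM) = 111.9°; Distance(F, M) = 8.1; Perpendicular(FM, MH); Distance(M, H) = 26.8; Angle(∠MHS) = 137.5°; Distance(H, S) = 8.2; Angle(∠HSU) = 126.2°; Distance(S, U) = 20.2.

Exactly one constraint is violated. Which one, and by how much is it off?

Distance(S, U) = 20.2 — off by 3.30.

C = (0.00, 0.00) ✓; CN at -52.40° ✓; |CN| = 16.50 ✓; ∠CND = 136.5° ✓; |ND| = 11.00 ✓; ∠NDF = 104.8° ✓; |DF| = 29.60 ✓; ∠DFM = 111.9° ✓; |FM| = 8.100 ✓; ∠(FM, MH) = 90.00° ✓; |MH| = 26.80 ✓; ∠MHS = 137.5° ✓; |HS| = 8.200 ✓; ∠HSU = 126.2° ✓; |SU| = 16.90 ✗.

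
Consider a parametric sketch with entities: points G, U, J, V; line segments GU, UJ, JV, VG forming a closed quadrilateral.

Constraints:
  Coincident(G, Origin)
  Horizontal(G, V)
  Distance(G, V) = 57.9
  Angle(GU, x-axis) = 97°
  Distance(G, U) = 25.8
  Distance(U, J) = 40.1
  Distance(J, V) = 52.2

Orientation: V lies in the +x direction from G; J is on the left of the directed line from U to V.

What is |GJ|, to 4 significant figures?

55.30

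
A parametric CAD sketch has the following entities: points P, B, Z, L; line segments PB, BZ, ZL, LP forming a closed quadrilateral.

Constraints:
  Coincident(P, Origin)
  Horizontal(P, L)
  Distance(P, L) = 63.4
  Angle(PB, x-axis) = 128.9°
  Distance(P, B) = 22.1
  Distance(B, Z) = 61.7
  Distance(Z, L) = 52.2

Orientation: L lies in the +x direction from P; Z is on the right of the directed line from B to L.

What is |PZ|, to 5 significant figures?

39.637

P is at the origin; P and L share the same y with |PL| = 63.4 and L in +x, so L = (63.4, 0). PB runs at 128.9° with |PB| = 22.1, so B = (-13.878, 17.199). Z is determined by |BZ| = 61.7 and |ZL| = 52.2 together: it lies at the intersection of circle(B, 61.7) and circle(L, 52.2). With |BL| = 79.169, the foot of the radical line on BL is 46.418 from B and the perpendicular offset is √(61.7² − 46.418²) = 40.648. Taking the right-of-BL solution: Z = (22.601, -32.562).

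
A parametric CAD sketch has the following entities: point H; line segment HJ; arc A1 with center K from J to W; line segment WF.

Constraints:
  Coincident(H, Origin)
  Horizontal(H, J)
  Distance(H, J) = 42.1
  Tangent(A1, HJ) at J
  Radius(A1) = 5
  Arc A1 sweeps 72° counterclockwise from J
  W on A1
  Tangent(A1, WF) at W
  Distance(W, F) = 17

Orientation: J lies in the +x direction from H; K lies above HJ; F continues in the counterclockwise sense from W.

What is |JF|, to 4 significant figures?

22.03

H is at the origin; HJ is horizontal with |HJ| = 42.1 and J on the +x side, so J = (42.10, 0.000). The tangent condition forces KJ to be normal to HJ, so K = J + (0, 5) = (42.10, 5.000). On A1, J sits at bearing -90° from K; a 72° counterclockwise sweep puts W at bearing -18°, so W = K + 5.0·(cos -18°, sin -18°) = (46.86, 3.455). Since A1 is tangent to WF there, KW ⟂ WF, so WF runs along (−sin -18°, cos -18°); with |WF| = 17.0, F = (52.11, 19.62). Then |JF| = |F − J| = 22.03.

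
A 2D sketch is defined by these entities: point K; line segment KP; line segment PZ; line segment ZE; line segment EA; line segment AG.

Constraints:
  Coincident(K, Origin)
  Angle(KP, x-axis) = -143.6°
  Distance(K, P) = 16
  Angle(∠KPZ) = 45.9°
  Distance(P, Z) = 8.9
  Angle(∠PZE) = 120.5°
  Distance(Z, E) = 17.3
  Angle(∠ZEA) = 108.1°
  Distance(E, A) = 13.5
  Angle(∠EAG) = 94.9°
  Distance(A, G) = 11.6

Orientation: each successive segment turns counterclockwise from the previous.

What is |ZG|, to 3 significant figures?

20.5

K is at the origin; KP runs at -143.6° with length 16.0, so P = (-12.9, -9.49). ∠KPZ = 45.9° gives PZ at -9.50° from the x-axis; with |PZ| = 8.9, Z = (-4.10, -11.0). ∠PZE = 120.5° gives ZE at 50.0° from the x-axis; with |ZE| = 17.3, E = (7.02, 2.29). ∠ZEA = 108.1° gives EA at 122° from the x-axis; with |EA| = 13.5, A = (-0.114, 13.8). ∠EAG = 94.9° gives AG at -153° from the x-axis; with |AG| = 11.6, G = (-10.4, 8.48). Then |ZG| = |G − Z| = 20.5.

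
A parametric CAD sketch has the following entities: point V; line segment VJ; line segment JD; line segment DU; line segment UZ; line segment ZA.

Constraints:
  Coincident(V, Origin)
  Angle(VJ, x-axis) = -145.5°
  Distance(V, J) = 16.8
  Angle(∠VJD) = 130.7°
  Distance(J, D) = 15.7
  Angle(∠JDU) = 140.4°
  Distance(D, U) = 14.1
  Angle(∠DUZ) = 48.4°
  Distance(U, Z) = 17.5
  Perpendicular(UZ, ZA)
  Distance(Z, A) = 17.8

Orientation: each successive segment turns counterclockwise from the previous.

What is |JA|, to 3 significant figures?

8.83

∠DUZ = 48.4° gives UZ at 75.0° from the x-axis; with |UZ| = 17.5, Z = (-3.25, -20.0). UZ ⟂ ZA, so ZA runs at 165°; with |ZA| = 17.8, A = (-20.4, -15.4). Then |JA| = |A − J| = 8.83.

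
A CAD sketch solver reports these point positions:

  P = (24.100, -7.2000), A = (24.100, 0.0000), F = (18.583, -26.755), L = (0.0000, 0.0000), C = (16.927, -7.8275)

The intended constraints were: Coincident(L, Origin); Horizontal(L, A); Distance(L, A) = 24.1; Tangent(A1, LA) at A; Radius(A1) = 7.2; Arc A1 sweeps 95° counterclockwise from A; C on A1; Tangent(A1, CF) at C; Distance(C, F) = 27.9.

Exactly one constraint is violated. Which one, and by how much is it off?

Distance(C, F) = 27.9 — off by 8.90.

L = (0.00, 0.00) ✓; L.y = 0.00, A.y = 0.00 ✓; |LA| = 24.10 ✓; ∠(PA, AL) = 90.00° ✓; |PA| = 7.200 ✓; bearing(P→C) − bearing(P→A) = 95.00° ✓; |PC| = 7.200 ✓; ∠(PC, CF) = 90.00° ✓; |CF| = 19.00 ✗.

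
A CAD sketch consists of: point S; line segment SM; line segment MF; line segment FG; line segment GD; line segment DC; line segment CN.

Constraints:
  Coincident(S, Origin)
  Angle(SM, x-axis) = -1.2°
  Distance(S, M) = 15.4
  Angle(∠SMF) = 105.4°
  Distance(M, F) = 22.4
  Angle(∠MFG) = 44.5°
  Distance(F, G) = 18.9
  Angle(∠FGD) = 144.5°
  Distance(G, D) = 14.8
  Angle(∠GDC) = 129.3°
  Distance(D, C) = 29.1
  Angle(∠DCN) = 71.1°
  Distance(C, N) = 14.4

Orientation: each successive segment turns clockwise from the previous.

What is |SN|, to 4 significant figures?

27.88

∠GDC = 129.3° gives DC at 62.50° from the x-axis; with |DC| = 29.1, C = (12.35, 27.20). ∠DCN = 71.1° gives CN at -46.40° from the x-axis; with |CN| = 14.4, N = (22.28, 16.77). Then |SN| = |N − S| = 27.88.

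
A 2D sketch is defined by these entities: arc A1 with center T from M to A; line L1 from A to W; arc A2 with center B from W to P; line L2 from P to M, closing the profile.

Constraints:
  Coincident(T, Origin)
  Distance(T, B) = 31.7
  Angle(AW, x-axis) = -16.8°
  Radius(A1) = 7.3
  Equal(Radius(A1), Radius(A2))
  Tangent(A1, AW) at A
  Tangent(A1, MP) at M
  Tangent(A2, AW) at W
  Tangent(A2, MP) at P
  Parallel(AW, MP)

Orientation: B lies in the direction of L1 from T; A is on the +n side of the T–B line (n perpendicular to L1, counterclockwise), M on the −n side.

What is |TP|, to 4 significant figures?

32.53

Tangency of A1 to both parallel lines with radius 7.3 puts A and M at T ± 7.3·n: A = (2.110, 6.988), M = (-2.110, -6.988). Equal radii place W and P the same way about B: W = B + 7.3·n = (32.46, -2.174), P = B − 7.3·n = (28.24, -16.15). Then |TP| = |P − T| = 32.53.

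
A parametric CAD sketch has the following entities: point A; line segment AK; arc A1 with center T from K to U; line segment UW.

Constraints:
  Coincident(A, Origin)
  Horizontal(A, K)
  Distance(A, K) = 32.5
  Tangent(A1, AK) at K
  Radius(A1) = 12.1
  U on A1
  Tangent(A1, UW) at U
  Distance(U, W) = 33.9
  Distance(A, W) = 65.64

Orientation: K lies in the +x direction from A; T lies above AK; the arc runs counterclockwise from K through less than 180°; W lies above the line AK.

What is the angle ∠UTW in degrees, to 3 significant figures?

70.4°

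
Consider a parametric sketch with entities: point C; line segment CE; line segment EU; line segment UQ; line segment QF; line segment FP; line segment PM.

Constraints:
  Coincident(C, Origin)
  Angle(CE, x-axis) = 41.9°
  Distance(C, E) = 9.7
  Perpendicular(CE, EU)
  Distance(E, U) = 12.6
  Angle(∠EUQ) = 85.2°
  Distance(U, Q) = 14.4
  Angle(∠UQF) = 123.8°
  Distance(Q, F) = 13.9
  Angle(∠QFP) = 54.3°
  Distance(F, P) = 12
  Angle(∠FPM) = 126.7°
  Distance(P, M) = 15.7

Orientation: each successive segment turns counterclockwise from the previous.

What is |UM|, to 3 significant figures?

2.10

C is at the origin; CE runs at 41.9° with length 9.7, so E = (7.22, 6.48). CE is perpendicular to EU, so EU runs at 132°; with |EU| = 12.6, U = (-1.19, 15.9). ∠EUQ = 85.2° gives UQ at -133° from the x-axis; with |UQ| = 14.4, Q = (-11.1, 5.38). ∠UQF = 123.8° gives QF at -77.1° from the x-axis; with |QF| = 13.9, F = (-7.97, -8.17). ∠QFP = 54.3° gives FP at 48.6° from the x-axis; with |FP| = 12.0, P = (-0.0317, 0.829). ∠FPM = 126.7° gives PM at 102° from the x-axis; with |PM| = 15.7, M = (-3.27, 16.2). Then |UM| = |M − U| = 2.10.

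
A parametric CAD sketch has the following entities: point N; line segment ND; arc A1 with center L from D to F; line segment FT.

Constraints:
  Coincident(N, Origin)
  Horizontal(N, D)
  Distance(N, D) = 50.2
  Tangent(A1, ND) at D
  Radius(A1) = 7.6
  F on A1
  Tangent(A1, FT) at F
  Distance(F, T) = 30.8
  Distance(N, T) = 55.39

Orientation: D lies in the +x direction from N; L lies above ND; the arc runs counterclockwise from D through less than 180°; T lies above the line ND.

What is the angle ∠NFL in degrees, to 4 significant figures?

20.13°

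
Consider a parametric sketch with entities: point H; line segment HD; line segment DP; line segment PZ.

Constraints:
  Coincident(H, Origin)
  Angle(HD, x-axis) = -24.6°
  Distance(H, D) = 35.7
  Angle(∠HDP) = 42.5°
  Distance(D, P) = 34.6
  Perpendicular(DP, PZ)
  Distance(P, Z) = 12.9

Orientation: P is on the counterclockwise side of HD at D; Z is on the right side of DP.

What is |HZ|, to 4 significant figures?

37.93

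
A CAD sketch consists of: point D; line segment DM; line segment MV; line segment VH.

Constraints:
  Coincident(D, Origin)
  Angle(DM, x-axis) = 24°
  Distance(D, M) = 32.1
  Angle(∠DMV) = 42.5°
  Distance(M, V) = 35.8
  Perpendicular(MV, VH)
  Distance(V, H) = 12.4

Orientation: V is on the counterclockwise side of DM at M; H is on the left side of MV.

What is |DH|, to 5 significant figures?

15.279

D is at the origin; DM runs at 24.0° with length 32.1, so M = 32.1·(cos 24.0°, sin 24.0°) = (29.325, 13.056). ∠DMV = 42.5°, so MV runs at 24.0° + (180° − 42.5°) = 161.50° from the x-axis; with |MV| = 35.8, V = M + 35.8·(cos 161.50°, sin 161.50°) = (-4.6252, 24.416). MV is perpendicular to VH; with |VH| = 12.4 on the left of MV, H = V + 12.4·(-0.31730, -0.94832) = (-8.5598, 12.657). Then |DH| = |H − D| = 15.279.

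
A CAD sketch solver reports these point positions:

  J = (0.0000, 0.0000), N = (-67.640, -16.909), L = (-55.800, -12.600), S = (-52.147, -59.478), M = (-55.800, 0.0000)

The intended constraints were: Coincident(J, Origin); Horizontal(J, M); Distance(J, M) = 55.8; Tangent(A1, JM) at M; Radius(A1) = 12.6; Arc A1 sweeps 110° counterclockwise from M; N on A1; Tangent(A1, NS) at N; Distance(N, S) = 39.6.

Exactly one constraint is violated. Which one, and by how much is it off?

Distance(N, S) = 39.6 — off by 5.70.

J = (0.00, 0.00) ✓; J.y = 0.00, M.y = 0.00 ✓; |JM| = 55.80 ✓; ∠(LM, MJ) = 90.00° ✓; |LM| = 12.60 ✓; bearing(L→N) − bearing(L→M) = 110.0° ✓; |LN| = 12.60 ✓; ∠(LN, NS) = 90.00° ✓; |NS| = 45.30 ✗.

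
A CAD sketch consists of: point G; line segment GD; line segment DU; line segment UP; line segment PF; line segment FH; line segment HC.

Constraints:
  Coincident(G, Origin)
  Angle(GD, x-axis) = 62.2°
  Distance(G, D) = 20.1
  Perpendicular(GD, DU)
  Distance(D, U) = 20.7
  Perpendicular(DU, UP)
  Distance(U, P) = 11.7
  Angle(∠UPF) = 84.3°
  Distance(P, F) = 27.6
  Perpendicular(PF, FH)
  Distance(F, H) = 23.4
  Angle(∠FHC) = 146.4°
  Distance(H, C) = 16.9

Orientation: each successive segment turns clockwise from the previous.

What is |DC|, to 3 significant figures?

28.1

PF ⟂ FH, so FH runs at 56.5°; with |FH| = 23.4, H = (12.1, 32.5). ∠FHC = 146.4° gives HC at 22.9° from the x-axis; with |HC| = 16.9, C = (27.7, 39.1). Then |DC| = |C − D| = 28.1.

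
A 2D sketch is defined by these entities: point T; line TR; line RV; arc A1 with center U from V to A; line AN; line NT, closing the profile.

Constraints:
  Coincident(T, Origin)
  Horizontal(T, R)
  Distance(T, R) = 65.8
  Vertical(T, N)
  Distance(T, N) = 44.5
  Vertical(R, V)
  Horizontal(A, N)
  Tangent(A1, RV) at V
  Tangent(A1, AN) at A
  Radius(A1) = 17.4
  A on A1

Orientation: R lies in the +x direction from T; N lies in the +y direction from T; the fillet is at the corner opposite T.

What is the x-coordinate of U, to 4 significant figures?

48.40

T and N share the same x with |TN| = 44.5 and N on the +y side, so N = (0.000, 44.50). The virtual corner opposite T is at (65.80, 44.50). Since A1 is tangent to RV there, UV ⟂ RV and the tangent condition forces UA to be normal to AN, with radius 17.4, so the center U sits 17.4 in from both sides at U = (48.40, 27.10). So U.x = 48.40.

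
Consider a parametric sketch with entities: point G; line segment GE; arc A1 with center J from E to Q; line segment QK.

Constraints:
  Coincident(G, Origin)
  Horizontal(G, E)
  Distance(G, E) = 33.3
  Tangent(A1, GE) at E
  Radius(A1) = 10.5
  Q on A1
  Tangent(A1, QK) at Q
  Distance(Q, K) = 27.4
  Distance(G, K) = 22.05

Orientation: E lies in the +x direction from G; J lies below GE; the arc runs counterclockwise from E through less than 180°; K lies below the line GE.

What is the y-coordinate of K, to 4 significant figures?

-21.22

Checks: |JQ| = 10.50 ✓; ∠(JQ, QK) = 90.00° ✓; |QK| = 27.40 ✓; |GK| = 22.05 ✓.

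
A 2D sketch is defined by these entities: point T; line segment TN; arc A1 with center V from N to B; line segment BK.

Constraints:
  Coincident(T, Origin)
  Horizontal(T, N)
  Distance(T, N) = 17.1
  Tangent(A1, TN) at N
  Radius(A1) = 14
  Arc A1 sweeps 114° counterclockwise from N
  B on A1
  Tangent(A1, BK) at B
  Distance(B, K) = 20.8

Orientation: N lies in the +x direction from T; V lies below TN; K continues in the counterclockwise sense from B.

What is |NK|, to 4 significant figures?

38.94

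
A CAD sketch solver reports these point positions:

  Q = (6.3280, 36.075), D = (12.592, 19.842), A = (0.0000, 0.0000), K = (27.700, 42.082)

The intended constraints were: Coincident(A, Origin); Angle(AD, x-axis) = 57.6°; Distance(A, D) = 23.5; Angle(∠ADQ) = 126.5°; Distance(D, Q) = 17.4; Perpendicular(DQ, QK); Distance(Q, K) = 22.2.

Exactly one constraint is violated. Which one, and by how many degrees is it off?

Perpendicular(DQ, QK) — off by 5.40°.

A = (0.00, 0.00) ✓; AD at 57.60° ✓; |AD| = 23.50 ✓; ∠ADQ = 126.5° ✓; |DQ| = 17.40 ✓; ∠(DQ, QK) = 95.40° ✗; |QK| = 22.20 ✓.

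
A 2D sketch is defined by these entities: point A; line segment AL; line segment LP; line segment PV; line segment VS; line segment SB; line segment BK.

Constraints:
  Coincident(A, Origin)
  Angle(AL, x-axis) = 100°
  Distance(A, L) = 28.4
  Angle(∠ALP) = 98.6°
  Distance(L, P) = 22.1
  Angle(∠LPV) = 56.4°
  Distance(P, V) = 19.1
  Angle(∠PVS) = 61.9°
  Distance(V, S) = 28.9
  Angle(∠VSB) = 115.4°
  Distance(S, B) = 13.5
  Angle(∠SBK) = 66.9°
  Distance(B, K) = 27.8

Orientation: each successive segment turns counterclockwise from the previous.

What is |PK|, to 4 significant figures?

4.106

A is at the origin; AL runs at 100.0° with length 28.4, so L = (-4.932, 27.97). ∠ALP = 98.6° gives LP at -178.6° from the x-axis; with |LP| = 22.1, P = (-27.03, 27.43). ∠LPV = 56.4° gives PV at -55.00° from the x-axis; with |PV| = 19.1, V = (-16.07, 11.78). ∠PVS = 61.9° gives VS at 63.10° from the x-axis; with |VS| = 28.9, S = (-2.994, 37.56). ∠VSB = 115.4° gives SB at 127.7° from the x-axis; with |SB| = 13.5, B = (-11.25, 48.24). ∠SBK = 66.9° gives BK at -119.2° from the x-axis; with |BK| = 27.8, K = (-24.81, 23.97). Then |PK| = |K − P| = 4.106.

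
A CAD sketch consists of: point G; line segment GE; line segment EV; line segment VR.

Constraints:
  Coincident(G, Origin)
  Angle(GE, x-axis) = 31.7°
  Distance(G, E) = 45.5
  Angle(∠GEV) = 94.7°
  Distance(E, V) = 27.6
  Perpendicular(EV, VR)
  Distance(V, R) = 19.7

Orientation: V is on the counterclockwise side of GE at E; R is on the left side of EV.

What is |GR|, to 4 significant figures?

40.49

G is at the origin; GE runs at 31.7° with length 45.5, so E = 45.5·(cos 31.7°, sin 31.7°) = (38.71, 23.91). ∠GEV = 94.7°, so EV runs at 31.7° + (180° − 94.7°) = 117.0° from the x-axis; with |EV| = 27.6, V = E + 27.6·(cos 117.0°, sin 117.0°) = (26.18, 48.50). The perpendicularity gives VR at right angles to EV; with |VR| = 19.7 on the left of EV, R = V + 19.7·(-0.8910, -0.4540) = (8.629, 39.56). Then |GR| = |R − G| = 40.49.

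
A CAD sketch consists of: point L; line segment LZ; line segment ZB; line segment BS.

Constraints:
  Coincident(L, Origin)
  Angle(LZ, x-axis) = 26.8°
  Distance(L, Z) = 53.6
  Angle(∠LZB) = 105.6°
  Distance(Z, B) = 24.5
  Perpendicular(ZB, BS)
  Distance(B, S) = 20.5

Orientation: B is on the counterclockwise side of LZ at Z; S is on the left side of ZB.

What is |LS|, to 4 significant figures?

49.83

∠LZB = 105.6°, so ZB runs at 26.8° + (180° − 105.6°) = 101.2° from the x-axis; with |ZB| = 24.5, B = Z + 24.5·(cos 101.2°, sin 101.2°) = (43.08, 48.20). The perpendicularity gives BS at right angles to ZB; with |BS| = 20.5 on the left of ZB, S = B + 20.5·(-0.9810, -0.1942) = (22.97, 44.22). Then |LS| = |S − L| = 49.83.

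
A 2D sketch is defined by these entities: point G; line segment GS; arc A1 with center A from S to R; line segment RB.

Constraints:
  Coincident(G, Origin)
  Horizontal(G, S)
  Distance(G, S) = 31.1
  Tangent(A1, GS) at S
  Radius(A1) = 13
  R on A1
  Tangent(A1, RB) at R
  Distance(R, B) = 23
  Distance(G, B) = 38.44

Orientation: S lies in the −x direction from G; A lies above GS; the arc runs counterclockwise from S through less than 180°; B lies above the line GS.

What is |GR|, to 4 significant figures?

21.71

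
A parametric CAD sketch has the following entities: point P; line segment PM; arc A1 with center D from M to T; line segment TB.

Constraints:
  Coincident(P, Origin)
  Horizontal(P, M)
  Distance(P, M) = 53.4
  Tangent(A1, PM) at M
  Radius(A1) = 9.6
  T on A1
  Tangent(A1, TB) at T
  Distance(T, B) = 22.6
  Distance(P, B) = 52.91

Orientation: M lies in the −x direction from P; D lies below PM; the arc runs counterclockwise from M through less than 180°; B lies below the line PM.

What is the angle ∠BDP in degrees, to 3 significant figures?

73.7°

P is at the origin; P and M share the same y with |PM| = 53.4 and M on the −x side, so M = (-53.4, 0.00). A1 meets PM tangentially, so DM is at right angles to PM, so D = M + (0, -9.6) = (-53.4, -9.60). Since DT ⟂ TB (tangency), |DB| = √(9.6² + 22.6²) = 24.6 regardless of where T sits on A1. So B lies on both circle(P, 52.91) and circle(D, 24.6); the below-PM intersection is B = (-42.5, -31.6). T is the foot of the tangent from B: T = (-59.6, -16.9).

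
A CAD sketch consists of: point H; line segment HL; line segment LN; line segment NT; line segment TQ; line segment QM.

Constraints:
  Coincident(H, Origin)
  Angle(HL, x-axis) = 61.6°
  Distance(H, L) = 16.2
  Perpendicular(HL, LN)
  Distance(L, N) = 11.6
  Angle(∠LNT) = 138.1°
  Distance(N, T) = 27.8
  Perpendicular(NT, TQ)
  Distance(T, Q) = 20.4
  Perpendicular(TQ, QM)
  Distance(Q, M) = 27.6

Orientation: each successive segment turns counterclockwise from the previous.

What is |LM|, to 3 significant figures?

15.4

The perpendicularity gives TQ at right angles to NT, so TQ runs at -76.5°; with |TQ| = 20.4, Q = (-24.8, -6.56). The perpendicularity gives QM at right angles to TQ, so QM runs at 13.5°; with |QM| = 27.6, M = (2.07, -0.115). Then |LM| = |M − L| = 15.4.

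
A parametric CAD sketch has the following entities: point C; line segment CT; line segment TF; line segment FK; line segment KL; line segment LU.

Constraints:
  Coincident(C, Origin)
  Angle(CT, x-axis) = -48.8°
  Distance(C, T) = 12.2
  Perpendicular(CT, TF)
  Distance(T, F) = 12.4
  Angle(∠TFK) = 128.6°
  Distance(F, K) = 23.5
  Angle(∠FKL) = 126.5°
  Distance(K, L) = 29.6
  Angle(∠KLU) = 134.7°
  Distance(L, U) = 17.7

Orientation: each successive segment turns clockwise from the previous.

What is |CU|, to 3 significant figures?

43.8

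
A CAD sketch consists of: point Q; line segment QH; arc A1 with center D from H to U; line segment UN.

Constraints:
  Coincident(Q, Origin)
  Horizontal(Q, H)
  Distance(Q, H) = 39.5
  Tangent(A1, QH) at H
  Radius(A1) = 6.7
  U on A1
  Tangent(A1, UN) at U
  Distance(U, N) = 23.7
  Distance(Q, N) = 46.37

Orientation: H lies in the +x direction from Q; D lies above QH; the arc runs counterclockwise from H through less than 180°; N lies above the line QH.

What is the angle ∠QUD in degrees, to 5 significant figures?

15.079°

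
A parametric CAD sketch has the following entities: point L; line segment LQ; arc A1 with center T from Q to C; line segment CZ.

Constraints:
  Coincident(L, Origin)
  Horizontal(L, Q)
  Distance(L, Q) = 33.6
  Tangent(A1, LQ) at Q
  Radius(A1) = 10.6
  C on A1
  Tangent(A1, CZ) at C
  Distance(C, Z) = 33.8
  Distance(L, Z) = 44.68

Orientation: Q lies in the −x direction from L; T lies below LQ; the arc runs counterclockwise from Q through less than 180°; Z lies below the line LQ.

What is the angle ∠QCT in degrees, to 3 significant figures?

21.8°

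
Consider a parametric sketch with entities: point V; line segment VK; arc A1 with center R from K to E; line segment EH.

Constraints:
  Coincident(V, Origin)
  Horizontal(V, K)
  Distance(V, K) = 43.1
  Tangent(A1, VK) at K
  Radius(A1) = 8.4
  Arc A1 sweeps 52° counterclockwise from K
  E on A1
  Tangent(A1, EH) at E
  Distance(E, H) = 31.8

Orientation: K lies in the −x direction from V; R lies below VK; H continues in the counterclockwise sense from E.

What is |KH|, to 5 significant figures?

38.555

V is at the origin; VK is horizontal with |VK| = 43.1 and K on the −x side, so K = (-43.100, 0.0000). A1 meets VK tangentially, so RK is at right angles to VK, so R = K + (0, -8.4) = (-43.100, -8.4000). On A1, K sits at bearing 90° from R; a 52° counterclockwise sweep puts E at bearing 142°, so E = R + 8.4·(cos 142°, sin 142°) = (-49.719, -3.2284). Since A1 is tangent to EH there, RE ⟂ EH, so EH runs along (−sin 142°, cos 142°); with |EH| = 31.8, H = (-69.297, -28.287). Then |KH| = |H − K| = 38.555.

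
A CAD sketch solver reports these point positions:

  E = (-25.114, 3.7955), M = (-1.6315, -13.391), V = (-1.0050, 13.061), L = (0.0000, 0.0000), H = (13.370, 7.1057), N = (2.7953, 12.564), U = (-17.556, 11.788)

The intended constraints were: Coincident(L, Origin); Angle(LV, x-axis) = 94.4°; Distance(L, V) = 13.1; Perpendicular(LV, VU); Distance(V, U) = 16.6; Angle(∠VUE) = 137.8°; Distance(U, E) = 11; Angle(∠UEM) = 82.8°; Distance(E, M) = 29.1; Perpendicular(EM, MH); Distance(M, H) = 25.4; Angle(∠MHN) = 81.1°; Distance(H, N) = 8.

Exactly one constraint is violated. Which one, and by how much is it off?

Distance(H, N) = 8 — off by 3.90.

L = (0.00, 0.00) ✓; LV at 94.40° ✓; |LV| = 13.10 ✓; ∠(LV, VU) = 90.00° ✓; |VU| = 16.60 ✓; ∠VUE = 137.8° ✓; |UE| = 11.00 ✓; ∠UEM = 82.80° ✓; |EM| = 29.10 ✓; ∠(EM, MH) = 90.00° ✓; |MH| = 25.40 ✓; ∠MHN = 81.10° ✓; |HN| = 11.90 ✗.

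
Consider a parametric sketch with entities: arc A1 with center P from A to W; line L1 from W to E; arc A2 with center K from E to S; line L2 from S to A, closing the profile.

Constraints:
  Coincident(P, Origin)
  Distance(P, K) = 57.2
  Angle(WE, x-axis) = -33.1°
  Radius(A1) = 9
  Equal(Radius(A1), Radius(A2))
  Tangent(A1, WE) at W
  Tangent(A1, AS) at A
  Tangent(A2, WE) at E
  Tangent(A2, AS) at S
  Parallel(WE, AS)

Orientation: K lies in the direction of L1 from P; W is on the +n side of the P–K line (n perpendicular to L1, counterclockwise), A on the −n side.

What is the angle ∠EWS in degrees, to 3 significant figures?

17.5°

The slot axis is L1's direction at -33.1°, so u = (cos -33.1°, sin -33.1°) = (0.838, -0.546) and n = (−sin -33.1°, cos -33.1°) = (0.546, 0.838). P is at the origin and K lies 57.2 along u from P, so K = 57.2·u = (47.9, -31.2). Tangency of A1 to both parallel lines with radius 9.0 puts W and A at P ± 9.0·n: W = (4.91, 7.54), A = (-4.91, -7.54). Equal radii place E and S the same way about K: E = K + 9.0·n = (52.8, -23.7), S = K − 9.0·n = (43.0, -38.8). Then cos ∠EWS = WE·WS / (|WE||WS|), giving 17.5°.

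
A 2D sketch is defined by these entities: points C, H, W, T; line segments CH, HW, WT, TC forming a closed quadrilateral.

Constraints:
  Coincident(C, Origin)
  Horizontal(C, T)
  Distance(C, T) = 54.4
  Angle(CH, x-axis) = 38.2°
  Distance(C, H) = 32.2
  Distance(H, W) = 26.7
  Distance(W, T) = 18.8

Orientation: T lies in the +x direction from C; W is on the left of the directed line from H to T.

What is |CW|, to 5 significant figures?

55.217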